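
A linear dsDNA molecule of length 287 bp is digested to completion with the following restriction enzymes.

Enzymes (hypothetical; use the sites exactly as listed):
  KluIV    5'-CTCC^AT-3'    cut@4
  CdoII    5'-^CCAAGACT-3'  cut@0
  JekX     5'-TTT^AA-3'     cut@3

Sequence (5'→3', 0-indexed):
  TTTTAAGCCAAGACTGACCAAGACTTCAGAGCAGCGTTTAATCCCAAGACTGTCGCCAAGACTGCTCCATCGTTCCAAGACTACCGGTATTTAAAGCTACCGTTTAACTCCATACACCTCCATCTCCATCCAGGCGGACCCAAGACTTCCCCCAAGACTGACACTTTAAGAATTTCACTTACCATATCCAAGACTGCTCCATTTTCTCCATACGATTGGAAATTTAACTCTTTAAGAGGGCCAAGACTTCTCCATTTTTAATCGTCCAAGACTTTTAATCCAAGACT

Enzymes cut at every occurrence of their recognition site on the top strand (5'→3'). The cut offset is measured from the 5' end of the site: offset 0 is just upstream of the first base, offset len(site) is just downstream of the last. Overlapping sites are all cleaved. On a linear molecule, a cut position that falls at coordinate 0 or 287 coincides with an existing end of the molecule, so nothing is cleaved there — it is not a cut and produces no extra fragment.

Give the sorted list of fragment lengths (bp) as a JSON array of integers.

[3,3,4,4,6,6,6,6,6,7,8,8,9,10,10,11,12,12,12,13,13,13,13,16,16,18,20,22]

Per-enzyme occurrences:
  KluIV CTCCAT/4: at [64, 107, 117, 123, 196, 205, 249] ⇒ [68, 111, 121, 127, 200, 209, 253]
  CdoII CCAAGACT/0: at [7, 17, 43, 55, 74, 139, 151, 187, 240, 265, 279] ⇒ [7, 17, 43, 55, 74, 139, 151, 187, 240, 265, 279]
  JekX TTTAA/3: at [1, 36, 89, 102, 164, 222, 230, 256, 273] ⇒ [4, 39, 92, 105, 167, 225, 233, 259, 276]

All cut coordinates (distinct, sorted): [4, 7, 17, 39, 43, 55, 68, 74, 92, 105, 111, 121, 127, 139, 151, 167, 187, 200, 209, 225, 233, 240, 253, 259, 265, 276, 279]

Fragments:
  [0,4): 4 bp
  [4,7): 3 bp
  [7,17): 10 bp
  [17,39): 22 bp
  [39,43): 4 bp
  [43,55): 12 bp
  [55,68): 13 bp
  [68,74): 6 bp
  [74,92): 18 bp
  [92,105): 13 bp
  [105,111): 6 bp
  [111,121): 10 bp
  [121,127): 6 bp
  [127,139): 12 bp
  [139,151): 12 bp
  [151,167): 16 bp
  [167,187): 20 bp
  [187,200): 13 bp
  [200,209): 9 bp
  [209,225): 16 bp
  [225,233): 8 bp
  [233,240): 7 bp
  [240,253): 13 bp
  [253,259): 6 bp
  [259,265): 6 bp
  [265,276): 11 bp
  [276,279): 3 bp
  [279,287): 8 bp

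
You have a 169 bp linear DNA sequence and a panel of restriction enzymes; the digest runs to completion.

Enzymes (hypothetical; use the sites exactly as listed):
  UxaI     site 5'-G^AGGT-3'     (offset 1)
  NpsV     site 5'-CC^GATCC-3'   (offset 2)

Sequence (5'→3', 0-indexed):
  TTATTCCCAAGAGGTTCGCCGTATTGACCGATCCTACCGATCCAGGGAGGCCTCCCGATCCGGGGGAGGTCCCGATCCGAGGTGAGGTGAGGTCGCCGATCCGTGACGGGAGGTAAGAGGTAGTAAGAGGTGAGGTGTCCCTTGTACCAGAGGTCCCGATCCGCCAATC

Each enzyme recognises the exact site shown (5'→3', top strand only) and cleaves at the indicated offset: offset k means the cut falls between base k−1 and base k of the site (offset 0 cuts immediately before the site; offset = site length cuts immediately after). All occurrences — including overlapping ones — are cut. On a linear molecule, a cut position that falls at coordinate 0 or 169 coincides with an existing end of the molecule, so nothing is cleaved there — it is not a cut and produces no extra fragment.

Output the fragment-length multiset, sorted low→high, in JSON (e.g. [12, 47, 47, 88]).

[5,5,5,6,7,7,7,8,9,10,10,11,12,13,18,18,18]

Site scan:
  UxaI (GAGGT, off=1): starts [10, 65, 78, 83, 88, 109, 116, 126, 131, 149] → cuts [11, 66, 79, 84, 89, 110, 117, 127, 132, 150]
  NpsV (CCGATCC, off=2): starts [27, 36, 54, 71, 95, 155] → cuts [29, 38, 56, 73, 97, 157]

All cut coordinates (distinct, sorted): [11, 29, 38, 56, 66, 73, 79, 84, 89, 97, 110, 117, 127, 132, 150, 157]

Fragment lengths:
  [0,11): 11 bp
  [11,29): 18 bp
  [29,38): 9 bp
  [38,56): 18 bp
  [56,66): 10 bp
  [66,73): 7 bp
  [73,79): 6 bp
  [79,84): 5 bp
  [84,89): 5 bp
  [89,97): 8 bp
  [97,110): 13 bp
  [110,117): 7 bp
  [117,127): 10 bp
  [127,132): 5 bp
  [132,150): 18 bp
  [150,157): 7 bp
  [157,169): 12 bp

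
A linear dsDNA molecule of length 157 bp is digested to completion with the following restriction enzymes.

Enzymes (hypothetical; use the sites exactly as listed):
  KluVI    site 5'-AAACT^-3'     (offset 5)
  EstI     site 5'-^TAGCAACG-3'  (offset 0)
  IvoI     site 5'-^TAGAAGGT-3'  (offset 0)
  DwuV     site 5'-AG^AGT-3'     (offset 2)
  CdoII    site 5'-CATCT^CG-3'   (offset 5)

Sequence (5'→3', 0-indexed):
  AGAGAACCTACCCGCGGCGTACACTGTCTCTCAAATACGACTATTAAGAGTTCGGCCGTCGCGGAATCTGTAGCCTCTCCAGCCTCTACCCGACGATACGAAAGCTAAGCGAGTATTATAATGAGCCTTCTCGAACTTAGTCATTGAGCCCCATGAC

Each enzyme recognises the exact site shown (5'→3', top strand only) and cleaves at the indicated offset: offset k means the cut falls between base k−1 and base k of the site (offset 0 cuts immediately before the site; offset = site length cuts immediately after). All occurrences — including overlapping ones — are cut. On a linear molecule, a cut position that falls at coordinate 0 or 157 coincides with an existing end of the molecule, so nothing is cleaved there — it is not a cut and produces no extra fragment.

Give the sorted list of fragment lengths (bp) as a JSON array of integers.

[48,109]

Per-enzyme occurrences:
  KluVI (AAACT, off=5): no sites
  EstI (TAGCAACG, off=0): no sites
  IvoI (TAGAAGGT, off=0): no sites
  DwuV AGAGT/2: at [46] ⇒ [48]
  CdoII (CATCTCG, off=5): no sites

All cut coordinates (distinct, sorted): [48]

Fragment lengths:
  [0,48): 48 bp
  [48,157): 109 bp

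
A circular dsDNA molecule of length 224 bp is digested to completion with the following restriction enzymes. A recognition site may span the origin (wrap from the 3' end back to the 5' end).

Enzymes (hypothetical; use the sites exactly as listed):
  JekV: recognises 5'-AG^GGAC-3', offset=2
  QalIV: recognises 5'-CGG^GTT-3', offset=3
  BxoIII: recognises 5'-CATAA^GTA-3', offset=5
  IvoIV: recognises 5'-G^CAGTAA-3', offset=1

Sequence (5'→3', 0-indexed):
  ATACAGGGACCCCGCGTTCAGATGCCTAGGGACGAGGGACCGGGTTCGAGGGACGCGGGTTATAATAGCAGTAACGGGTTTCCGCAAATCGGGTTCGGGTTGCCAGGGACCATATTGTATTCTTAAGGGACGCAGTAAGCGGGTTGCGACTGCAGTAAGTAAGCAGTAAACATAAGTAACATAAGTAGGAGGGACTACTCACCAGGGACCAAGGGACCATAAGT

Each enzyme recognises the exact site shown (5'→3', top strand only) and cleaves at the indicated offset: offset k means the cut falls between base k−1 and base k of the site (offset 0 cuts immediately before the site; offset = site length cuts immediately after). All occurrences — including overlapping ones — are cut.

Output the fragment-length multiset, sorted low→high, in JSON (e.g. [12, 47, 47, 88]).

[5,6,7,7,7,7,8,8,8,8,9,9,9,10,10,10,11,12,14,15,21,23]

Site scan:
  JekV AGGGAC/2: at [4, 27, 34, 48, 104, 125, 189, 203, 211] ⇒ [6, 29, 36, 50, 106, 127, 191, 205, 213]
  QalIV CGGGTT/3: at [40, 55, 74, 89, 95, 139] ⇒ [43, 58, 77, 92, 98, 142]
  BxoIII CATAAGTA/5: at [170, 179, 217] ⇒ [175, 184, 222]
  IvoIV GCAGTAA/1: at [67, 131, 151, 162] ⇒ [68, 132, 152, 163]

All cut coordinates (distinct, sorted): [6, 29, 36, 43, 50, 58, 68, 77, 92, 98, 106, 127, 132, 142, 152, 163, 175, 184, 191, 205, 213, 222]

Fragments:
  6→29: 23 bp
  29→36: 7 bp
  36→43: 7 bp
  43→50: 7 bp
  50→58: 8 bp
  58→68: 10 bp
  68→77: 9 bp
  77→92: 15 bp
  92→98: 6 bp
  98→106: 8 bp
  106→127: 21 bp
  127→132: 5 bp
  132→142: 10 bp
  142→152: 10 bp
  152→163: 11 bp
  163→175: 12 bp
  175→184: 9 bp
  184→191: 7 bp
  191→205: 14 bp
  205→213: 8 bp
  213→222: 9 bp
  222→6 (wrap): 224-222+6 = 8 bp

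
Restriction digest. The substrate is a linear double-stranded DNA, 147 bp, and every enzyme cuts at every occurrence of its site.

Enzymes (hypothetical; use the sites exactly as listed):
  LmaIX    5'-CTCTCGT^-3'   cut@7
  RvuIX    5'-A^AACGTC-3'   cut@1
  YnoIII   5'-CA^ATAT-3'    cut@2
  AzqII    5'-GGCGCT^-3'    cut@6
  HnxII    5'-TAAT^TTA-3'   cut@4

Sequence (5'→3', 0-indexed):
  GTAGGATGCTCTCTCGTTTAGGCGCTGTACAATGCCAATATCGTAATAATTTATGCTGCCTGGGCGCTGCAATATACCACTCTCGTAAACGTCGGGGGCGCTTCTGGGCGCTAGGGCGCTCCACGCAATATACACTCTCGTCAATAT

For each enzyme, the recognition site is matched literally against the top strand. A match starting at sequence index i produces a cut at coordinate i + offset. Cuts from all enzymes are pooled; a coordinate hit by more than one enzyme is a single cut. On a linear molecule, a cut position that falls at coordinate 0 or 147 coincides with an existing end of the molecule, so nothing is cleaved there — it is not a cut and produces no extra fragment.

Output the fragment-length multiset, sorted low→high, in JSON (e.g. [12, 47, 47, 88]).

Per-enzyme occurrences:
  LmaIX CTCTCGT/7: at [10, 79, 134] ⇒ [17, 86, 141]
  RvuIX AAACGTC/1: at [86] ⇒ [87]
  YnoIII CAATAT/2: at [35, 69, 125, 141] ⇒ [37, 71, 127, 143]
  AzqII GGCGCT/6: at [20, 62, 96, 106, 114] ⇒ [26, 68, 102, 112, 120]
  HnxII TAATTTA/4: at [46] ⇒ [50]

Pooled cuts: [17, 26, 37, 50, 68, 71, 86, 87, 102, 112, 120, 127, 141, 143]

Fragment lengths:
  [0,17): 17 bp
  [17,26): 9 bp
  [26,37): 11 bp
  [37,50): 13 bp
  [50,68): 18 bp
  [68,71): 3 bp
  [71,86): 15 bp
  [86,87): 1 bp
  [87,102): 15 bp
  [102,112): 10 bp
  [112,120): 8 bp
  [120,127): 7 bp
  [127,141): 14 bp
  [141,143): 2 bp
  [143,147): 4 bp

[1,2,3,4,7,8,9,10,11,13,14,15,15,17,18]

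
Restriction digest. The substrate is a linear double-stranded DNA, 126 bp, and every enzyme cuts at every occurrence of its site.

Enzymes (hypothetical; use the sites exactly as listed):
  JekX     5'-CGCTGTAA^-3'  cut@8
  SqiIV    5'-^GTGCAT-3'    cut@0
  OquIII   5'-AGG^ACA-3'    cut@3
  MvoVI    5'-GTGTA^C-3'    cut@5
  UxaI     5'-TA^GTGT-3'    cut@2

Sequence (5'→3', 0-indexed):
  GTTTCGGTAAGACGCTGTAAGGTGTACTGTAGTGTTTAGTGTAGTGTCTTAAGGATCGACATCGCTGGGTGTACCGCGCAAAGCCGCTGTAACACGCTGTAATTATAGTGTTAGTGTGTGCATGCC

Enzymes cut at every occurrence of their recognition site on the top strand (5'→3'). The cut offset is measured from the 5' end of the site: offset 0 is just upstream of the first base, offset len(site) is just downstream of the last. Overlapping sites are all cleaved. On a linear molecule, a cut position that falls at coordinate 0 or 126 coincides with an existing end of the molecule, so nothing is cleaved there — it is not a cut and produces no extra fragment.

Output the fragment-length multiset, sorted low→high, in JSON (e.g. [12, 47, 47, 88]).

[4,5,5,5,6,6,7,9,10,19,20,30]

Site scan:
  JekX CGCTGTAA/8: at [12, 84, 94] ⇒ [20, 92, 102]
  SqiIV GTGCAT/0: at [117] ⇒ [117]
  OquIII (AGGACA, off=3): no sites
  MvoVI GTGTAC/5: at [21, 68] ⇒ [26, 73]
  UxaI TAGTGT/2: at [29, 36, 41, 105, 111] ⇒ [31, 38, 43, 107, 113]

All cut coordinates (distinct, sorted): [20, 26, 31, 38, 43, 73, 92, 102, 107, 113, 117]

Fragment lengths:
  [0,20): 20 bp
  [20,26): 6 bp
  [26,31): 5 bp
  [31,38): 7 bp
  [38,43): 5 bp
  [43,73): 30 bp
  [73,92): 19 bp
  [92,102): 10 bp
  [102,107): 5 bp
  [107,113): 6 bp
  [113,117): 4 bp
  [117,126): 9 bp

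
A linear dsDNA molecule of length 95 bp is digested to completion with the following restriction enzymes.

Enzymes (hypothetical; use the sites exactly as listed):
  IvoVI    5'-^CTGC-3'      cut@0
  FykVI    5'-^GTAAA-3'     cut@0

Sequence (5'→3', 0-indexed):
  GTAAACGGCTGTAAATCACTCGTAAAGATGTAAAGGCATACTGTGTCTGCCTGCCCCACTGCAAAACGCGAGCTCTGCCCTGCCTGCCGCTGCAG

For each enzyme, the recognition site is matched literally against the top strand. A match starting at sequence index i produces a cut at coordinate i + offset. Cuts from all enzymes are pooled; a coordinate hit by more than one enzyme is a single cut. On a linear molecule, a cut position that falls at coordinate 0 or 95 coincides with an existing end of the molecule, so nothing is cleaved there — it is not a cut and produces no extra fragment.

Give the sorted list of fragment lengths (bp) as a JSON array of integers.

Site scan:
  IvoVI CTGC/0: at [46, 50, 58, 74, 79, 83, 89] ⇒ [46, 50, 58, 74, 79, 83, 89]
  FykVI GTAAA/0: at [0, 10, 21, 29] ⇒ [10, 21, 29] (position 0 is a terminus of the linear molecule — no cut)

Pooled cuts: [10, 21, 29, 46, 50, 58, 74, 79, 83, 89]

Fragments:
  [0,10): 10 bp
  [10,21): 11 bp
  [21,29): 8 bp
  [29,46): 17 bp
  [46,50): 4 bp
  [50,58): 8 bp
  [58,74): 16 bp
  [74,79): 5 bp
  [79,83): 4 bp
  [83,89): 6 bp
  [89,95): 6 bp

[4,4,5,6,6,8,8,10,11,16,17]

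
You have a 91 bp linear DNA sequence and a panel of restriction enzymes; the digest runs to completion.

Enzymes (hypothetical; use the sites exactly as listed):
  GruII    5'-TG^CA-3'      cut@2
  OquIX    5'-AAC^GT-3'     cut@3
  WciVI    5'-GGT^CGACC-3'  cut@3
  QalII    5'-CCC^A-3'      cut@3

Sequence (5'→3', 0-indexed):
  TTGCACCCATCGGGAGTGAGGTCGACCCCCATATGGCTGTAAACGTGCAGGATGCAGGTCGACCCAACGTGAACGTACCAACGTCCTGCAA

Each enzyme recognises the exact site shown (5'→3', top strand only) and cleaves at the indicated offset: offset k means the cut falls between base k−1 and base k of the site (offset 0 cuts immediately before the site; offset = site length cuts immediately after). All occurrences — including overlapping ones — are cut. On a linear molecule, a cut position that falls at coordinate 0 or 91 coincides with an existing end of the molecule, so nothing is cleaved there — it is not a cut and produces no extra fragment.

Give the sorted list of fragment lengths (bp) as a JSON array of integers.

Scan for sites:
  GruII TGCA/2: at [1, 45, 52, 86] ⇒ [3, 47, 54, 88]
  OquIX AACGT/3: at [41, 65, 71, 79] ⇒ [44, 68, 74, 82]
  WciVI GGTCGACC/3: at [19, 56] ⇒ [22, 59]
  QalII CCCA/3: at [5, 27, 62] ⇒ [8, 30, 65]

All cut coordinates (distinct, sorted): [3, 8, 22, 30, 44, 47, 54, 59, 65, 68, 74, 82, 88]

Fragments:
  [0,3): 3 bp
  [3,8): 5 bp
  [8,22): 14 bp
  [22,30): 8 bp
  [30,44): 14 bp
  [44,47): 3 bp
  [47,54): 7 bp
  [54,59): 5 bp
  [59,65): 6 bp
  [65,68): 3 bp
  [68,74): 6 bp
  [74,82): 8 bp
  [82,88): 6 bp
  [88,91): 3 bp

[3,3,3,3,5,5,6,6,6,7,8,8,14,14]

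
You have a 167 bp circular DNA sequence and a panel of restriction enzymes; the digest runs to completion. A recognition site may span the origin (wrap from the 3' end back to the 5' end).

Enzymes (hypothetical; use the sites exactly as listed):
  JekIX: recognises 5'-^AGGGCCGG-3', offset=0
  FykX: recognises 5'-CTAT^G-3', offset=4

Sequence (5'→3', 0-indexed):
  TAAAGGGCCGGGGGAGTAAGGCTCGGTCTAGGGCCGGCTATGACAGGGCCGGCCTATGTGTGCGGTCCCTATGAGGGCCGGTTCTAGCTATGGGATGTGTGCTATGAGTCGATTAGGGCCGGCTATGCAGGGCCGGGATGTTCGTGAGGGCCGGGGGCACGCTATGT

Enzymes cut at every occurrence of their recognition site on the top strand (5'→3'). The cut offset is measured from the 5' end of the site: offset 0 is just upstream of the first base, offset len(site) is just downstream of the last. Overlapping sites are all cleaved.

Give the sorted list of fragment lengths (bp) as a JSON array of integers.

Per-enzyme occurrences:
  JekIX (AGGGCCGG, off=0): starts [3, 29, 44, 73, 114, 128, 146] → cuts [3, 29, 44, 73, 114, 128, 146]
  FykX (CTATG, off=4): starts [37, 53, 68, 87, 101, 122, 161] → cuts [41, 57, 72, 91, 105, 126, 165]

All cut coordinates (distinct, sorted): [3, 29, 41, 44, 57, 72, 73, 91, 105, 114, 126, 128, 146, 165]

Fragment lengths:
  3→29: 26 bp
  29→41: 12 bp
  41→44: 3 bp
  44→57: 13 bp
  57→72: 15 bp
  72→73: 1 bp
  73→91: 18 bp
  91→105: 14 bp
  105→114: 9 bp
  114→126: 12 bp
  126→128: 2 bp
  128→146: 18 bp
  146→165: 19 bp
  165→3 (wrap): 167-165+3 = 5 bp

[1,2,3,5,9,12,12,13,14,15,18,18,19,26]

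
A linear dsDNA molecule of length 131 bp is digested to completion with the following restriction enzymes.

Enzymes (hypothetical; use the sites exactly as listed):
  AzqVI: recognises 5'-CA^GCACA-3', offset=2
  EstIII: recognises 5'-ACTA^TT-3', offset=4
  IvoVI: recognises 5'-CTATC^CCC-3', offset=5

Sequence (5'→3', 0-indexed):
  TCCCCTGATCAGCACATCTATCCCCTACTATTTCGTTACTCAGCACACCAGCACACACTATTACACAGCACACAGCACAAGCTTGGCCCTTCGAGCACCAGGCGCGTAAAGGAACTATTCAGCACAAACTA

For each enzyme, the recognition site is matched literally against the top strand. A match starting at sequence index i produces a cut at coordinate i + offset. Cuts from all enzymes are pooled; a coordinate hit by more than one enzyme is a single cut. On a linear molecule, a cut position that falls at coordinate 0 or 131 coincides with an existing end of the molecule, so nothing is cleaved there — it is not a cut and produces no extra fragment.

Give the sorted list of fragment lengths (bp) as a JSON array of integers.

[4,7,7,8,8,10,10,11,11,12,43]

Scan for sites:
  AzqVI (CAGCACA, off=2): starts [9, 40, 48, 65, 72, 119] → cuts [11, 42, 50, 67, 74, 121]
  EstIII (ACTATT, off=4): starts [26, 56, 113] → cuts [30, 60, 117]
  IvoVI (CTATCCCC, off=5): starts [17] → cuts [22]

Pooled cuts: [11, 22, 30, 42, 50, 60, 67, 74, 117, 121]

Fragment lengths:
  [0,11): 11 bp
  [11,22): 11 bp
  [22,30): 8 bp
  [30,42): 12 bp
  [42,50): 8 bp
  [50,60): 10 bp
  [60,67): 7 bp
  [67,74): 7 bp
  [74,117): 43 bp
  [117,121): 4 bp
  [121,131): 10 bp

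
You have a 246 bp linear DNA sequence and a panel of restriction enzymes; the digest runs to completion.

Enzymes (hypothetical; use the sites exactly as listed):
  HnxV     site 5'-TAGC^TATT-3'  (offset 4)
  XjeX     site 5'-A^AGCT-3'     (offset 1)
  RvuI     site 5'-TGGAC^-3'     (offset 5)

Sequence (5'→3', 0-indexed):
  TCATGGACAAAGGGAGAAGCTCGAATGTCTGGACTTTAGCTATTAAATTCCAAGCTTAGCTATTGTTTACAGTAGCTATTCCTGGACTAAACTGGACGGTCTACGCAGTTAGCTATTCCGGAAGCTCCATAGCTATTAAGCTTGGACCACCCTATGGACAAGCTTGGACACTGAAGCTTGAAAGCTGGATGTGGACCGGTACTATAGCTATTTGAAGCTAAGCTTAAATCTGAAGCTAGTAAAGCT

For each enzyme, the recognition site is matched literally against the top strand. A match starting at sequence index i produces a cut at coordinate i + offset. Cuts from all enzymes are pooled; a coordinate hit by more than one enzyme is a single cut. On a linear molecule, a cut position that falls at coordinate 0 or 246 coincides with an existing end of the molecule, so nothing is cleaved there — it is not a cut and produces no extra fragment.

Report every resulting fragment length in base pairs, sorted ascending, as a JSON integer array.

Site scan:
  HnxV TAGCTATT/4: at [36, 56, 72, 109, 129, 204] ⇒ [40, 60, 76, 113, 133, 208]
  XjeX AAGCT/1: at [16, 51, 121, 137, 159, 173, 181, 214, 219, 232, 241] ⇒ [17, 52, 122, 138, 160, 174, 182, 215, 220, 233, 242]
  RvuI TGGAC/5: at [3, 29, 82, 92, 142, 154, 164, 191] ⇒ [8, 34, 87, 97, 147, 159, 169, 196]

Pooled cuts: [8, 17, 34, 40, 52, 60, 76, 87, 97, 113, 122, 133, 138, 147, 159, 160, 169, 174, 182, 196, 208, 215, 220, 233, 242]

Fragment lengths:
  [0,8): 8 bp
  [8,17): 9 bp
  [17,34): 17 bp
  [34,40): 6 bp
  [40,52): 12 bp
  [52,60): 8 bp
  [60,76): 16 bp
  [76,87): 11 bp
  [87,97): 10 bp
  [97,113): 16 bp
  [113,122): 9 bp
  [122,133): 11 bp
  [133,138): 5 bp
  [138,147): 9 bp
  [147,159): 12 bp
  [159,160): 1 bp
  [160,169): 9 bp
  [169,174): 5 bp
  [174,182): 8 bp
  [182,196): 14 bp
  [196,208): 12 bp
  [208,215): 7 bp
  [215,220): 5 bp
  [220,233): 13 bp
  [233,242): 9 bp
  [242,246): 4 bp

[1,4,5,5,5,6,7,8,8,8,9,9,9,9,9,10,11,11,12,12,12,13,14,16,16,17]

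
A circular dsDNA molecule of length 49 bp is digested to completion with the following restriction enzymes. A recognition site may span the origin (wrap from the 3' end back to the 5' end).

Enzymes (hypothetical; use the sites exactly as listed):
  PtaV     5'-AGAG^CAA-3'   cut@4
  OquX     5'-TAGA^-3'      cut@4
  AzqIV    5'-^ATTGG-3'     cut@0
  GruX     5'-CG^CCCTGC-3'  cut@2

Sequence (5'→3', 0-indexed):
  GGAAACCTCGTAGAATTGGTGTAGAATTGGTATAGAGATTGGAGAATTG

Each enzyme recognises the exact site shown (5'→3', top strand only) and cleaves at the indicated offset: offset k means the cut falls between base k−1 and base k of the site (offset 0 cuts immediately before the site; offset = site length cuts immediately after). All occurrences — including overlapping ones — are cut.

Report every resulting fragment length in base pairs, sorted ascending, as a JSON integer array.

Per-enzyme occurrences:
  PtaV (AGAGCAA, off=4): no sites
  OquX TAGA/4: at [10, 21, 32] ⇒ [14, 25, 36]
  AzqIV ATTGG/0: at [14, 25, 37, 45] ⇒ [14, 25, 37, 45]
  GruX (CGCCCTGC, off=2): no sites

Pooled cuts: [14, 25, 36, 37, 45]

Fragment lengths:
  14→25: 11 bp
  25→36: 11 bp
  36→37: 1 bp
  37→45: 8 bp
  45→14 (wrap): 49-45+14 = 18 bp

[1,8,11,11,18]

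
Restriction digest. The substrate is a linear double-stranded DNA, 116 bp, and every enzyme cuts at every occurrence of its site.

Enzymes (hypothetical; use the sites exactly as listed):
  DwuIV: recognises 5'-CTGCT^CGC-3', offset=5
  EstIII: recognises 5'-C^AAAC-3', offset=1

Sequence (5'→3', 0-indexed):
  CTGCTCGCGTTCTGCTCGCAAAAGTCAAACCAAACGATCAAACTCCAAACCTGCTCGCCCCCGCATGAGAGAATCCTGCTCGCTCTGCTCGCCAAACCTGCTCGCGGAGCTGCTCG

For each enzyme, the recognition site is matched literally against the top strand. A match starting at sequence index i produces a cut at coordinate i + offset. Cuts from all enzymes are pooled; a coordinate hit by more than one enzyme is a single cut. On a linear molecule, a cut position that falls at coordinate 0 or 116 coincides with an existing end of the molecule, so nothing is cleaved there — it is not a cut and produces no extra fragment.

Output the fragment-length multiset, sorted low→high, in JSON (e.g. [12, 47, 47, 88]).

Site scan:
  DwuIV CTGCTCGC/5: at [0, 11, 50, 75, 84, 97] ⇒ [5, 16, 55, 80, 89, 102]
  EstIII CAAAC/1: at [25, 30, 38, 45, 92] ⇒ [26, 31, 39, 46, 93]

All cut coordinates (distinct, sorted): [5, 16, 26, 31, 39, 46, 55, 80, 89, 93, 102]

Fragment lengths:
  [0,5): 5 bp
  [5,16): 11 bp
  [16,26): 10 bp
  [26,31): 5 bp
  [31,39): 8 bp
  [39,46): 7 bp
  [46,55): 9 bp
  [55,80): 25 bp
  [80,89): 9 bp
  [89,93): 4 bp
  [93,102): 9 bp
  [102,116): 14 bp

[4,5,5,7,8,9,9,9,10,11,14,25]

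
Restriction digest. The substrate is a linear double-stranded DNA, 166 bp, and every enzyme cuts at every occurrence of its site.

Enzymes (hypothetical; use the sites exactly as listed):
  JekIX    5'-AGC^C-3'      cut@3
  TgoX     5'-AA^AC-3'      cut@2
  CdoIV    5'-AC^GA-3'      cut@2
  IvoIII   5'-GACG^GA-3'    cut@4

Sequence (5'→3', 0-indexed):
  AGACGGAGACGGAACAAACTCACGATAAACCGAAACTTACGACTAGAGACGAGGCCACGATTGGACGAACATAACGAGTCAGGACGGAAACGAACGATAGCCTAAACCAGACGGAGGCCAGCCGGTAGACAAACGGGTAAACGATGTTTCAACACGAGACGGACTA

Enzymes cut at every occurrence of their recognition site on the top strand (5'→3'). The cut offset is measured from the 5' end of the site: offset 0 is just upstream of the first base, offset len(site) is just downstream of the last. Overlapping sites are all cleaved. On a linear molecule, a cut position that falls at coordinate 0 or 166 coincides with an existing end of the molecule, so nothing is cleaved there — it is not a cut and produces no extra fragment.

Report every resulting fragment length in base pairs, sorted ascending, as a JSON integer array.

[2,2,3,4,4,5,5,5,6,6,6,6,6,6,6,8,8,8,8,9,9,10,10,11,13]

Per-enzyme occurrences:
  JekIX (AGCC, off=3): starts [98, 119] → cuts [101, 122]
  TgoX (AAAC, off=2): starts [15, 26, 32, 87, 103, 130, 138] → cuts [17, 28, 34, 89, 105, 132, 140]
  CdoIV (ACGA, off=2): starts [21, 38, 48, 56, 64, 73, 89, 93, 140, 153] → cuts [23, 40, 50, 58, 66, 75, 91, 95, 142, 155]
  IvoIII (GACGGA, off=4): starts [1, 7, 82, 109, 157] → cuts [5, 11, 86, 113, 161]

All cut coordinates (distinct, sorted): [5, 11, 17, 23, 28, 34, 40, 50, 58, 66, 75, 86, 89, 91, 95, 101, 105, 113, 122, 132, 140, 142, 155, 161]

Fragment lengths:
  [0,5): 5 bp
  [5,11): 6 bp
  [11,17): 6 bp
  [17,23): 6 bp
  [23,28): 5 bp
  [28,34): 6 bp
  [34,40): 6 bp
  [40,50): 10 bp
  [50,58): 8 bp
  [58,66): 8 bp
  [66,75): 9 bp
  [75,86): 11 bp
  [86,89): 3 bp
  [89,91): 2 bp
  [91,95): 4 bp
  [95,101): 6 bp
  [101,105): 4 bp
  [105,113): 8 bp
  [113,122): 9 bp
  [122,132): 10 bp
  [132,140): 8 bp
  [140,142): 2 bp
  [142,155): 13 bp
  [155,161): 6 bp
  [161,166): 5 bp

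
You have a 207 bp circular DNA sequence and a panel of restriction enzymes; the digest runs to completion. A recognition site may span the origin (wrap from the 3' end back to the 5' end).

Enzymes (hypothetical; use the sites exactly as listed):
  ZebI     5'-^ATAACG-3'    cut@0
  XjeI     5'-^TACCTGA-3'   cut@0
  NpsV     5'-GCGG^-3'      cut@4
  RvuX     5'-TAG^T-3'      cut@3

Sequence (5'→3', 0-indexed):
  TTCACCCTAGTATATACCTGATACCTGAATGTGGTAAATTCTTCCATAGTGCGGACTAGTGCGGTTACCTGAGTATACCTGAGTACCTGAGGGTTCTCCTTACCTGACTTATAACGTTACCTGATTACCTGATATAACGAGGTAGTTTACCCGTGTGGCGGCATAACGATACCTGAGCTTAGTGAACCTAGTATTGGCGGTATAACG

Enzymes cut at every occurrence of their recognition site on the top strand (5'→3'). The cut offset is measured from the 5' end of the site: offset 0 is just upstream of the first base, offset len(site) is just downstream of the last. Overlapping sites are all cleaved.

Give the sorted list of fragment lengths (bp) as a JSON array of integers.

Scan for sites:
  ZebI (ATAACG, off=0): starts [110, 133, 162, 201] → cuts [110, 133, 162, 201]
  XjeI (TACCTGA, off=0): starts [14, 21, 65, 75, 83, 100, 117, 125, 169] → cuts [14, 21, 65, 75, 83, 100, 117, 125, 169]
  NpsV (GCGG, off=4): starts [50, 60, 157, 196] → cuts [54, 64, 161, 200]
  RvuX (TAGT, off=3): starts [7, 46, 56, 142, 179, 188] → cuts [10, 49, 59, 145, 182, 191]

All cut coordinates (distinct, sorted): [10, 14, 21, 49, 54, 59, 64, 65, 75, 83, 100, 110, 117, 125, 133, 145, 161, 162, 169, 182, 191, 200, 201]

Fragments:
  10→14: 4 bp
  14→21: 7 bp
  21→49: 28 bp
  49→54: 5 bp
  54→59: 5 bp
  59→64: 5 bp
  64→65: 1 bp
  65→75: 10 bp
  75→83: 8 bp
  83→100: 17 bp
  100→110: 10 bp
  110→117: 7 bp
  117→125: 8 bp
  125→133: 8 bp
  133→145: 12 bp
  145→161: 16 bp
  161→162: 1 bp
  162→169: 7 bp
  169→182: 13 bp
  182→191: 9 bp
  191→200: 9 bp
  200→201: 1 bp
  201→10 (wrap): 207-201+10 = 16 bp

[1,1,1,4,5,5,5,7,7,7,8,8,8,9,9,10,10,12,13,16,16,17,28]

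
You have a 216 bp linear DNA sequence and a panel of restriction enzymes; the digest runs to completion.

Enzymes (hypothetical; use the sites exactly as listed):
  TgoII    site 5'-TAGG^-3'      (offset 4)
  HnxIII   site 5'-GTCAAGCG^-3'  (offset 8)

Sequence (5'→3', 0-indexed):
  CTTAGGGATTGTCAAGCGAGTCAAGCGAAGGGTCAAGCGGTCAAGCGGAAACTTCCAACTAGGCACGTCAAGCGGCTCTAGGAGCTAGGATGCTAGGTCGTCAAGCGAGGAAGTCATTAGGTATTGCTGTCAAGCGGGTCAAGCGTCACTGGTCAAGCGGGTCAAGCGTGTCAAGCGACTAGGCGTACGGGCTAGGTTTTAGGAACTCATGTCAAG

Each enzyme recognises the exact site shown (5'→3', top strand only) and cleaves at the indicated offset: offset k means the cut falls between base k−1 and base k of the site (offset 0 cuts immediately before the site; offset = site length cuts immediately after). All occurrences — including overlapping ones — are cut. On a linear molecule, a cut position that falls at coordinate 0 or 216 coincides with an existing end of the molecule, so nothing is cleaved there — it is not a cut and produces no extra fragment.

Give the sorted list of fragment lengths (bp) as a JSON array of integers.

[6,6,7,7,8,8,8,9,9,9,9,10,11,12,12,13,13,14,14,15,16]

Per-enzyme occurrences:
  TgoII (TAGG, off=4): starts [2, 59, 78, 85, 93, 117, 179, 192, 199] → cuts [6, 63, 82, 89, 97, 121, 183, 196, 203]
  HnxIII (GTCAAGCG, off=8): starts [10, 19, 31, 39, 66, 99, 128, 137, 151, 160, 169] → cuts [18, 27, 39, 47, 74, 107, 136, 145, 159, 168, 177]

All cut coordinates (distinct, sorted): [6, 18, 27, 39, 47, 63, 74, 82, 89, 97, 107, 121, 136, 145, 159, 168, 177, 183, 196, 203]

Fragments:
  [0,6): 6 bp
  [6,18): 12 bp
  [18,27): 9 bp
  [27,39): 12 bp
  [39,47): 8 bp
  [47,63): 16 bp
  [63,74): 11 bp
  [74,82): 8 bp
  [82,89): 7 bp
  [89,97): 8 bp
  [97,107): 10 bp
  [107,121): 14 bp
  [121,136): 15 bp
  [136,145): 9 bp
  [145,159): 14 bp
  [159,168): 9 bp
  [168,177): 9 bp
  [177,183): 6 bp
  [183,196): 13 bp
  [196,203): 7 bp
  [203,216): 13 bp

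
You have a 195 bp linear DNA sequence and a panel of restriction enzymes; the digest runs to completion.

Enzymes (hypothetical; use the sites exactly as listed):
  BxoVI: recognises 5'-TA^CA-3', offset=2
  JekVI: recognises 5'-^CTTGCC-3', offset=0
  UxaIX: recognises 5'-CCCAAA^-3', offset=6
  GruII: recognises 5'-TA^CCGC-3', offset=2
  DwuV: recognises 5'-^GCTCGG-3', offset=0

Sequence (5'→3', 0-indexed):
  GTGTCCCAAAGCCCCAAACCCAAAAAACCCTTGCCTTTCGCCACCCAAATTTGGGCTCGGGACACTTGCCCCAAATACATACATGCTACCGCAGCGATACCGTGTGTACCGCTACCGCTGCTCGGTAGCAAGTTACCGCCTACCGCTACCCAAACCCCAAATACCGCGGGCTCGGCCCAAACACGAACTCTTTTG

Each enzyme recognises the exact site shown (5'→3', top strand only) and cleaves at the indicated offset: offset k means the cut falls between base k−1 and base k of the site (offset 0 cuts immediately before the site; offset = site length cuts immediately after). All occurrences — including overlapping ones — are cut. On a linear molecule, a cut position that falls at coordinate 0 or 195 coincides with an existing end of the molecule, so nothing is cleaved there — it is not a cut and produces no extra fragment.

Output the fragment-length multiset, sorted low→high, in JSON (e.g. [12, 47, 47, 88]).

[2,2,4,5,5,5,6,6,6,7,7,7,8,10,10,11,12,12,14,16,20,20]

Site scan:
  BxoVI TACA/2: at [75, 79] ⇒ [77, 81]
  JekVI CTTGCC/0: at [29, 64] ⇒ [29, 64]
  UxaIX CCCAAA/6: at [4, 12, 18, 43, 69, 148, 155, 175] ⇒ [10, 18, 24, 49, 75, 154, 161, 181]
  GruII TACCGC/2: at [86, 106, 112, 133, 140, 161] ⇒ [88, 108, 114, 135, 142, 163]
  DwuV GCTCGG/0: at [54, 119, 169] ⇒ [54, 119, 169]

All cut coordinates (distinct, sorted): [10, 18, 24, 29, 49, 54, 64, 75, 77, 81, 88, 108, 114, 119, 135, 142, 154, 161, 163, 169, 181]

Fragments:
  [0,10): 10 bp
  [10,18): 8 bp
  [18,24): 6 bp
  [24,29): 5 bp
  [29,49): 20 bp
  [49,54): 5 bp
  [54,64): 10 bp
  [64,75): 11 bp
  [75,77): 2 bp
  [77,81): 4 bp
  [81,88): 7 bp
  [88,108): 20 bp
  [108,114): 6 bp
  [114,119): 5 bp
  [119,135): 16 bp
  [135,142): 7 bp
  [142,154): 12 bp
  [154,161): 7 bp
  [161,163): 2 bp
  [163,169): 6 bp
  [169,181): 12 bp
  [181,195): 14 bp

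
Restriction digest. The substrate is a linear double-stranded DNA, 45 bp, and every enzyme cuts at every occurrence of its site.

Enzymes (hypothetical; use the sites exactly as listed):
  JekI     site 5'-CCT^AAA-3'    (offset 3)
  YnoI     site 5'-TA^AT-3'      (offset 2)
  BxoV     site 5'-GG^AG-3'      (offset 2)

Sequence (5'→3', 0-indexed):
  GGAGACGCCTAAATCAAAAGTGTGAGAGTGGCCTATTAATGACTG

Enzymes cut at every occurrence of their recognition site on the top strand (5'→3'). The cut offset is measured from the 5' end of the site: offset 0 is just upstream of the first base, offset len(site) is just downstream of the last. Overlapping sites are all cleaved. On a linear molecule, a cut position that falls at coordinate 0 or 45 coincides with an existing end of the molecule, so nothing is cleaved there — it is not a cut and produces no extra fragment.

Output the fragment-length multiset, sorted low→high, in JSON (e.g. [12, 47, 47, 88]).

[2,7,8,28]

Scan for sites:
  JekI (CCTAAA, off=3): starts [7] → cuts [10]
  YnoI (TAAT, off=2): starts [36] → cuts [38]
  BxoV (GGAG, off=2): starts [0] → cuts [2]

All cut coordinates (distinct, sorted): [2, 10, 38]

Fragments:
  [0,2): 2 bp
  [2,10): 8 bp
  [10,38): 28 bp
  [38,45): 7 bp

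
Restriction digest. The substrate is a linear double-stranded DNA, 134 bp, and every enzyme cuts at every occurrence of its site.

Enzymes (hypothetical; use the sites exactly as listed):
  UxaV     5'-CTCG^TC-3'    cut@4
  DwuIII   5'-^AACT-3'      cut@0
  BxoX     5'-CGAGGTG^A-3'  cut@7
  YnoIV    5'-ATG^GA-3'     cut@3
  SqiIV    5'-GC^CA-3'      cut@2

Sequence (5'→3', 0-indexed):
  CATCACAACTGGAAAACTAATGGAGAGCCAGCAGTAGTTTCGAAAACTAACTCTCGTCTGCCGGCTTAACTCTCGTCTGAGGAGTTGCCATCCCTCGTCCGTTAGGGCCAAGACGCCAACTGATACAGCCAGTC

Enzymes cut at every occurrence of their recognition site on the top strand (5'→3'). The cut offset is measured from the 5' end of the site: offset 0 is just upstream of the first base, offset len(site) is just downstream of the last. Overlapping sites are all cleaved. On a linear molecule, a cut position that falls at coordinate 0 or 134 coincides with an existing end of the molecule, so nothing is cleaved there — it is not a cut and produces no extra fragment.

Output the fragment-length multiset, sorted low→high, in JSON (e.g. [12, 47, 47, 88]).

[1,4,5,6,6,8,8,8,8,8,9,11,11,12,13,16]

Site scan:
  UxaV (CTCGTC, off=4): starts [52, 71, 93] → cuts [56, 75, 97]
  DwuIII (AACT, off=0): starts [6, 14, 44, 48, 67, 117] → cuts [6, 14, 44, 48, 67, 117]
  BxoX (CGAGGTGA, off=7): no sites
  YnoIV (ATGGA, off=3): starts [19] → cuts [22]
  SqiIV (GCCA, off=2): starts [26, 86, 106, 114, 127] → cuts [28, 88, 108, 116, 129]

Pooled cuts: [6, 14, 22, 28, 44, 48, 56, 67, 75, 88, 97, 108, 116, 117, 129]

Fragments:
  [0,6): 6 bp
  [6,14): 8 bp
  [14,22): 8 bp
  [22,28): 6 bp
  [28,44): 16 bp
  [44,48): 4 bp
  [48,56): 8 bp
  [56,67): 11 bp
  [67,75): 8 bp
  [75,88): 13 bp
  [88,97): 9 bp
  [97,108): 11 bp
  [108,116): 8 bp
  [116,117): 1 bp
  [117,129): 12 bp
  [129,134): 5 bp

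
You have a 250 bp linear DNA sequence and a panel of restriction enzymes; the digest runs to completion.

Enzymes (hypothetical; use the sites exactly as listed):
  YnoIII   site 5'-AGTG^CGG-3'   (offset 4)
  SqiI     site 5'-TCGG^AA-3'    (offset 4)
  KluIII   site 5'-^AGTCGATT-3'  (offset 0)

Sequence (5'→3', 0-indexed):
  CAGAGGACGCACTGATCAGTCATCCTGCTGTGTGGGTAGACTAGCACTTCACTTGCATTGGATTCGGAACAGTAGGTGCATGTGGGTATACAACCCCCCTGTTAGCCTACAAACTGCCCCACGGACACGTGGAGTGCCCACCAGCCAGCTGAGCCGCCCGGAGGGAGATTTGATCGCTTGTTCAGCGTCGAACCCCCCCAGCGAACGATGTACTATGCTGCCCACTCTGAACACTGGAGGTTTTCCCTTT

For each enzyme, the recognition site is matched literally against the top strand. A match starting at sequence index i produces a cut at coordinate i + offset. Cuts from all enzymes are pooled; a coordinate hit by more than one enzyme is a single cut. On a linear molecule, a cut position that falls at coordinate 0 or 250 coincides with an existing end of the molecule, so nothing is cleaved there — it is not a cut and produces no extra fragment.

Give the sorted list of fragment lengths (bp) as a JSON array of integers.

Site scan:
  YnoIII (AGTGCGG, off=4): no sites
  SqiI TCGGAA/4: at [63] ⇒ [67]
  KluIII (AGTCGATT, off=0): no sites

All cut coordinates (distinct, sorted): [67]

Fragment lengths:
  [0,67): 67 bp
  [67,250): 183 bp

[67,183]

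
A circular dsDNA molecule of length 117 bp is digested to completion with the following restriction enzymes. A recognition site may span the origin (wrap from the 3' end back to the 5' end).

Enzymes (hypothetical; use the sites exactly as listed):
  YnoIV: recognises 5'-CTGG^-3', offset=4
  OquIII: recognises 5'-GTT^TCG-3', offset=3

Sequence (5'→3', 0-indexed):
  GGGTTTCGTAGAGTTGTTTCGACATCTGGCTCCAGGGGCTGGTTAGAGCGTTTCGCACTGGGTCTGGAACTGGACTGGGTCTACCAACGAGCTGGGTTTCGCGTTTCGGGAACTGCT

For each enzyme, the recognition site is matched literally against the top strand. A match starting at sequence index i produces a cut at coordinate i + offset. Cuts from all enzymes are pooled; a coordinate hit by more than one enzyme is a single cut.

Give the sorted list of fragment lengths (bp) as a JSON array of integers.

Per-enzyme occurrences:
  YnoIV CTGG/4: at [25, 38, 57, 63, 69, 74, 91, 115] ⇒ [2, 29, 42, 61, 67, 73, 78, 95]
  OquIII GTTTCG/3: at [2, 15, 49, 95, 102] ⇒ [5, 18, 52, 98, 105]

Pooled cuts: [2, 5, 18, 29, 42, 52, 61, 67, 73, 78, 95, 98, 105]

Fragment lengths:
  2→5: 3 bp
  5→18: 13 bp
  18→29: 11 bp
  29→42: 13 bp
  42→52: 10 bp
  52→61: 9 bp
  61→67: 6 bp
  67→73: 6 bp
  73→78: 5 bp
  78→95: 17 bp
  95→98: 3 bp
  98→105: 7 bp
  105→2 (wrap): 117-105+2 = 14 bp

[3,3,5,6,6,7,9,10,11,13,13,14,17]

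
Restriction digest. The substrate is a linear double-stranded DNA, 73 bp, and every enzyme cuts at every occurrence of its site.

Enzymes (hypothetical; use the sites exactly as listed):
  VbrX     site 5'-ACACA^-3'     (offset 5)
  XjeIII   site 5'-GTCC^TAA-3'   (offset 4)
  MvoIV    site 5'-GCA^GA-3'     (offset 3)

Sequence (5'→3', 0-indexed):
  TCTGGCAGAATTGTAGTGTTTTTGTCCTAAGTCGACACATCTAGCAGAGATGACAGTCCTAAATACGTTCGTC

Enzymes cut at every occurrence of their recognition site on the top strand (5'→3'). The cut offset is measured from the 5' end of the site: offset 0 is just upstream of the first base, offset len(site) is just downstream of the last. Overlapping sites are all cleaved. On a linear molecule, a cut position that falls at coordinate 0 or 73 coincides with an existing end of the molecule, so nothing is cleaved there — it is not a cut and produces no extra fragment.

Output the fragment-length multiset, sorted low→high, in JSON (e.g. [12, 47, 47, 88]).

Per-enzyme occurrences:
  VbrX (ACACA, off=5): starts [34] → cuts [39]
  XjeIII (GTCCTAA, off=4): starts [23, 55] → cuts [27, 59]
  MvoIV (GCAGA, off=3): starts [4, 43] → cuts [7, 46]

Pooled cuts: [7, 27, 39, 46, 59]

Fragments:
  [0,7): 7 bp
  [7,27): 20 bp
  [27,39): 12 bp
  [39,46): 7 bp
  [46,59): 13 bp
  [59,73): 14 bp

[7,7,12,13,14,20]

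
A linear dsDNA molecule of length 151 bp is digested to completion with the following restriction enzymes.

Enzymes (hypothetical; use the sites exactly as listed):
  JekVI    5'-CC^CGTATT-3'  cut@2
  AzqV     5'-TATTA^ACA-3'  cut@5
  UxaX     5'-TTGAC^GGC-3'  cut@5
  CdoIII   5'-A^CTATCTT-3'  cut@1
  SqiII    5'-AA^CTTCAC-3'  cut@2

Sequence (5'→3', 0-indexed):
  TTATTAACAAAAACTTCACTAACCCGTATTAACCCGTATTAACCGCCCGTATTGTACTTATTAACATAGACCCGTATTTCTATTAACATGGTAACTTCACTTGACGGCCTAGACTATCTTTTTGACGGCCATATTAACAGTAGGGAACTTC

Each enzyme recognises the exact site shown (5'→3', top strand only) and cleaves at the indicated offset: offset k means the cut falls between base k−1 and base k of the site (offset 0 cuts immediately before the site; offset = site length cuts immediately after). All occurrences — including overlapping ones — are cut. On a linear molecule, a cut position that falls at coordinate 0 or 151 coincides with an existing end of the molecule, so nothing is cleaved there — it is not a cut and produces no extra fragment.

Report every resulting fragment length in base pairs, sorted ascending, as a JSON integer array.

Per-enzyme occurrences:
  JekVI CCCGTATT/2: at [22, 32, 45, 70] ⇒ [24, 34, 47, 72]
  AzqV TATTAACA/5: at [1, 58, 80, 131] ⇒ [6, 63, 85, 136]
  UxaX TTGACGGC/5: at [100, 121] ⇒ [105, 126]
  CdoIII ACTATCTT/1: at [112] ⇒ [113]
  SqiII AACTTCAC/2: at [11, 92] ⇒ [13, 94]

All cut coordinates (distinct, sorted): [6, 13, 24, 34, 47, 63, 72, 85, 94, 105, 113, 126, 136]

Fragment lengths:
  [0,6): 6 bp
  [6,13): 7 bp
  [13,24): 11 bp
  [24,34): 10 bp
  [34,47): 13 bp
  [47,63): 16 bp
  [63,72): 9 bp
  [72,85): 13 bp
  [85,94): 9 bp
  [94,105): 11 bp
  [105,113): 8 bp
  [113,126): 13 bp
  [126,136): 10 bp
  [136,151): 15 bp

[6,7,8,9,9,10,10,11,11,13,13,13,15,16]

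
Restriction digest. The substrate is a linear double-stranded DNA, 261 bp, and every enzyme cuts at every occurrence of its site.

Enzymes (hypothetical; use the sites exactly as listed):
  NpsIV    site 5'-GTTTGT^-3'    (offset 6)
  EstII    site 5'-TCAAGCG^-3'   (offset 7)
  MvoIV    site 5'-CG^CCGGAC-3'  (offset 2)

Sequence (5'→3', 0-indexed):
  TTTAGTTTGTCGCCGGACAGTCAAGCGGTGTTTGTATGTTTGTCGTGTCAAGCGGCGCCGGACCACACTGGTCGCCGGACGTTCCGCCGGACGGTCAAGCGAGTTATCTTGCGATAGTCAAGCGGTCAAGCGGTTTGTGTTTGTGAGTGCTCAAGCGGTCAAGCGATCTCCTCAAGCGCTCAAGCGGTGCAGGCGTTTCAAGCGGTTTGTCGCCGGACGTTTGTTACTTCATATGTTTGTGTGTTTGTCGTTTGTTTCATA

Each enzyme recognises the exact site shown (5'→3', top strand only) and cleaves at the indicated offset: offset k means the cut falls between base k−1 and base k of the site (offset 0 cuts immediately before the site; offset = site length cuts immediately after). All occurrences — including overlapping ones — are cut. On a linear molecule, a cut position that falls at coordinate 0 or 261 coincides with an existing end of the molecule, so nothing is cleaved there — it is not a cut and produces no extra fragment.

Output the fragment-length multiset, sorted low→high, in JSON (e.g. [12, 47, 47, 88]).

[2,2,3,6,6,6,6,7,8,8,8,8,8,8,10,11,12,12,13,13,15,15,16,17,18,23]

Per-enzyme occurrences:
  NpsIV GTTTGT/6: at [4, 29, 37, 132, 138, 204, 218, 234, 242, 249] ⇒ [10, 35, 43, 138, 144, 210, 224, 240, 248, 255]
  EstII TCAAGCG/7: at [20, 47, 94, 117, 125, 150, 158, 171, 179, 197] ⇒ [27, 54, 101, 124, 132, 157, 165, 178, 186, 204]
  MvoIV CGCCGGAC/2: at [10, 55, 72, 84, 210] ⇒ [12, 57, 74, 86, 212]

Pooled cuts: [10, 12, 27, 35, 43, 54, 57, 74, 86, 101, 124, 132, 138, 144, 157, 165, 178, 186, 204, 210, 212, 224, 240, 248, 255]

Fragments:
  [0,10): 10 bp
  [10,12): 2 bp
  [12,27): 15 bp
  [27,35): 8 bp
  [35,43): 8 bp
  [43,54): 11 bp
  [54,57): 3 bp
  [57,74): 17 bp
  [74,86): 12 bp
  [86,101): 15 bp
  [101,124): 23 bp
  [124,132): 8 bp
  [132,138): 6 bp
  [138,144): 6 bp
  [144,157): 13 bp
  [157,165): 8 bp
  [165,178): 13 bp
  [178,186): 8 bp
  [186,204): 18 bp
  [204,210): 6 bp
  [210,212): 2 bp
  [212,224): 12 bp
  [224,240): 16 bp
  [240,248): 8 bp
  [248,255): 7 bp
  [255,261): 6 bp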